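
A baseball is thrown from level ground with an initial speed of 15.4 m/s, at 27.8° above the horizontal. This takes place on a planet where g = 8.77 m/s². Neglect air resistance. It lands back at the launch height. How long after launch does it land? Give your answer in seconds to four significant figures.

vₓ = 15.40 cos 27.8° = 13.62 m/s; v_y0 = 15.40 sin 27.8° = 7.182 m/s.
Landing at launch height ⇒ T = 2 v_y0 / g = 2 × 7.182 / 8.77 = 1.638 s.

1.638 s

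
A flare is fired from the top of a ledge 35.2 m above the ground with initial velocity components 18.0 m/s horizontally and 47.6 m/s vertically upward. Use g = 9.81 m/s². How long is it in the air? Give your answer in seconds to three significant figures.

The projectile lands when y = 35.2 + (47.60) t − ½·9.81·t² = 0. Positive root: t = (47.60 + √(47.60² + 2·9.81·35.2)) / 9.81 = (47.60 + 54.37) / 9.81 = 10.39 s.

10.4 s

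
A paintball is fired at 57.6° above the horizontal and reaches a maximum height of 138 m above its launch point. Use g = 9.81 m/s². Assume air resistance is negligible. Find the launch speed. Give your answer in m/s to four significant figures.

61.63 m/s

At the peak v_y = 0, so v_y0 = √(2gH) = √(2 × 9.81 × 138) = 52.03 m/s.
v_y0 = v₀ sin θ ⇒ v₀ = 52.03 / sin 57.6° = 61.63 m/s.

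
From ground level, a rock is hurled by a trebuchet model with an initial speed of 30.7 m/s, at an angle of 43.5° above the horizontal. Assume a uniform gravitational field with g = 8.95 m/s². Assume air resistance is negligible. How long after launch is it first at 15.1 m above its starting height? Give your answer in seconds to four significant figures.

Components: vₓ = 30.70 cos 43.5° = 22.27 m/s, v_y0 = 30.70 sin 43.5° = 21.13 m/s.
Height y(t) = 21.13 t − 4.475 t² = 15.1 gives 4.475 t² − 21.13 t + 15.1 = 0.
t = [21.13 ± √(21.13² − 2·8.95·15.1)] / 8.95 = (21.13 ± 13.28) / 8.95, so t = 0.8777 s or t = 3.845 s.
The first (ascending) time is 0.8777 s.

0.8777 s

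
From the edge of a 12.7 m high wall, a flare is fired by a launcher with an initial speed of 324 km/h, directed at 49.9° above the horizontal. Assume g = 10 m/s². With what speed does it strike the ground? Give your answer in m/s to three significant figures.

91.4 m/s

Convert: 324 km/h = 324/3.6 = 90.00 m/s.
Resolve: vₓ = 90.00 cos 49.9° = 57.97 m/s and v_y0 = 90.00 sin 49.9° = 68.84 m/s.
Vertical motion (up positive, ground at y = 0): 5.000 t² − (68.84) t − 12.7 = 0, so t = (68.84 + √(68.84² + 2·10.0·12.7)) / 10.0 = (68.84 + 70.66) / 10.0 = 13.95 s.
Vertical velocity at impact: v_y = v_y0 − g t = 68.84 − 10.0 × 13.95 = −70.66 m/s.
Speed: |v| = √(vₓ² + v_y²) = √(57.97² + 70.66²) = 91.40 m/s.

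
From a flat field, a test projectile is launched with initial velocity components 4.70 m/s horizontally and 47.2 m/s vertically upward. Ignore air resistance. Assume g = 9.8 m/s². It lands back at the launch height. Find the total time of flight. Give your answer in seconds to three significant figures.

9.63 s

It returns to y = 0 when t = 2 v_y0 / g = 2(47.20)/9.80 = 9.633 s.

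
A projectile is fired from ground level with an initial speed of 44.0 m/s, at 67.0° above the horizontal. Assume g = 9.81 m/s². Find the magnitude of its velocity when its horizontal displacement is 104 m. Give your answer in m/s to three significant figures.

Components: vₓ = 44.00 cos 67.0° = 17.19 m/s, v_y0 = 44.00 sin 67.0° = 40.50 m/s.
Time to reach x = 104 m: t = x/vₓ = 104/17.19 = 6.049 s.
Vertical velocity there: v_y = v_y0 − g t = 40.50 − 9.81 × 6.049 = −18.84 m/s.
Speed: √(vₓ² + v_y²) = √(17.19² + 18.84²) = 25.51 m/s.

25.5 m/s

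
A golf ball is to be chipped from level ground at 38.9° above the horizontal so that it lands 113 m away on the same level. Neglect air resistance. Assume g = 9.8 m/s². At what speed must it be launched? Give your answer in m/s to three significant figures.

33.7 m/s

On level ground R = v₀² sin 2θ / g ⇒ v₀ = √(gR / sin 2θ).
v₀ = √(9.80 × 113 / sin 77.80°) = √(1107 / 0.9774) = √1133.0 = 33.66 m/s.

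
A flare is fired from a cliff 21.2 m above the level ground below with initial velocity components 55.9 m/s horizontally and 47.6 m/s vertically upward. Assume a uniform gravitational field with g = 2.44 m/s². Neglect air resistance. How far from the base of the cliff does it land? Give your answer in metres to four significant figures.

Vertical motion (up positive, ground at y = 0): 1.220 t² − (47.60) t − 21.2 = 0, so t = (47.60 + √(47.60² + 2·2.44·21.2)) / 2.44 = (47.60 + 48.67) / 2.44 = 39.46 s.
Horizontal distance: R = vₓ t = 55.90 × 39.46 = 2206 m.

2206 m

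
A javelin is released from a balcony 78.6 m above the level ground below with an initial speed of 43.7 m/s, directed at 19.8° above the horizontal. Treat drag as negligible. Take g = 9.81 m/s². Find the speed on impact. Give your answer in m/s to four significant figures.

Resolve: vₓ = 43.70 cos 19.8° = 41.12 m/s and v_y0 = 43.70 sin 19.8° = 14.80 m/s.
The projectile lands when y = 78.6 + (14.80) t − ½·9.81·t² = 0. Positive root: t = (14.80 + √(14.80² + 2·9.81·78.6)) / 9.81 = (14.80 + 41.97) / 9.81 = 5.787 s.
Vertical velocity at impact: v_y = v_y0 − g t = 14.80 − 9.81 × 5.787 = −41.97 m/s.
Speed: |v| = √(vₓ² + v_y²) = √(41.12² + 41.97²) = 58.75 m/s.

58.75 m/s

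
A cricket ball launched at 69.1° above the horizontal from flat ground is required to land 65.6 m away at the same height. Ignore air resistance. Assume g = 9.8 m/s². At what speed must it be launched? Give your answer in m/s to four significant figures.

On level ground R = v₀² sin 2θ / g ⇒ v₀ = √(gR / sin 2θ).
v₀ = √(9.80 × 65.6 / sin 138.2°) = √(642.9 / 0.6665) = √964.51 = 31.06 m/s.

31.06 m/s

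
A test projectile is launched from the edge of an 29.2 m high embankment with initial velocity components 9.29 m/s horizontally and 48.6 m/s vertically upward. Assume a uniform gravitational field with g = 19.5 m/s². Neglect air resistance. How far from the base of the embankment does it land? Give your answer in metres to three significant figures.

51.3 m

Vertical motion (up positive, ground at y = 0): 9.750 t² − (48.60) t − 29.2 = 0, so t = (48.60 + √(48.60² + 2·19.5·29.2)) / 19.5 = (48.60 + 59.17) / 19.5 = 5.527 s.
Horizontal distance: R = vₓ t = 9.290 × 5.527 = 51.34 m.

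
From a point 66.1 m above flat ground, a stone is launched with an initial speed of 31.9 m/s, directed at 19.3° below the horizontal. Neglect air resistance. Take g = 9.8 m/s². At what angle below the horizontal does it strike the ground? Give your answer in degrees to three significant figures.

51.2°

vₓ = 31.90 cos 19.3° = 30.11 m/s; v_y0 = −10.54 m/s (downward).
Vertical motion (up positive, ground at y = 0): 4.900 t² − (−10.54) t − 66.1 = 0, so t = (−10.54 + √(10.54² + 2·9.80·66.1)) / 9.80 = (−10.54 + 37.51) / 9.80 = 2.751 s.
At impact: v_y = v_y0 − g t = −37.51 m/s; vₓ = 30.11 m/s.
Angle below horizontal: arctan(|v_y|/vₓ) = arctan(37.51/30.11) = 51.25°.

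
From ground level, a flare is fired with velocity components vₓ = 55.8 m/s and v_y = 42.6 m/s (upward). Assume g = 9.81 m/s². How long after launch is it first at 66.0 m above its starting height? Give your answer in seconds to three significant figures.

2.02 s

Height y(t) = 42.60 t − 4.905 t² = 66.0 gives 4.905 t² − 42.60 t + 66.0 = 0.
t = [42.60 ± √(42.60² − 2·9.81·66.0)] / 9.81 = (42.60 ± 22.80) / 9.81, so t = 2.018 s or t = 6.667 s.
The first (ascending) time is 2.018 s.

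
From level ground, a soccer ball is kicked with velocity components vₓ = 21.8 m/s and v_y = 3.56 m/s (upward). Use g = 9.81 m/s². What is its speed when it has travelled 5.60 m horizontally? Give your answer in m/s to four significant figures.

21.82 m/s

Time to reach x = 5.60 m: t = x/vₓ = 5.60/21.80 = 0.2569 s.
Vertical velocity there: v_y = v_y0 − g t = 3.560 − 9.81 × 0.2569 = 1.040 m/s.
Speed: √(vₓ² + v_y²) = √(21.80² + 1.040²) = 21.82 m/s.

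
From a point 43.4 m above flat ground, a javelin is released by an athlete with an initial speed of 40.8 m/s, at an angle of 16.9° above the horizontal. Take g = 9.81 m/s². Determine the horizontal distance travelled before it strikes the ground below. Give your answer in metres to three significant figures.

173 m

Resolve: vₓ = 40.80 cos 16.9° = 39.04 m/s and v_y0 = 40.80 sin 16.9° = 11.86 m/s.
Vertical motion (up positive, ground at y = 0): 4.905 t² − (11.86) t − 43.4 = 0, so t = (11.86 + √(11.86² + 2·9.81·43.4)) / 9.81 = (11.86 + 31.50) / 9.81 = 4.420 s.
Horizontal distance: R = vₓ t = 39.04 × 4.420 = 172.5 m.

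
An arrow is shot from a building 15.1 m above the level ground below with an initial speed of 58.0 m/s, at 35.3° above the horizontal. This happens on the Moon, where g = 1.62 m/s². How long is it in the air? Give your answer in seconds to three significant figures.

41.8 s

Resolve: vₓ = 58.00 cos 35.3° = 47.34 m/s and v_y0 = 58.00 sin 35.3° = 33.52 m/s.
Vertical motion (up positive, ground at y = 0): 0.8100 t² − (33.52) t − 15.1 = 0, so t = (33.52 + √(33.52² + 2·1.62·15.1)) / 1.62 = (33.52 + 34.24) / 1.62 = 41.82 s.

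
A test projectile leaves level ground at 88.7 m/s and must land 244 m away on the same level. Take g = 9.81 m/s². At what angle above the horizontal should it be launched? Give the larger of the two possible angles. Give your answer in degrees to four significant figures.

81.14°

From R = (v₀²/g) sin 2θ: sin 2θ = 9.81 × 244 / 7867.7 = 0.3042.
2θ = 17.71° or 180° − 17.71° = 162.3°, so θ = 8.856° or 81.14°.
The larger angle is 81.14°.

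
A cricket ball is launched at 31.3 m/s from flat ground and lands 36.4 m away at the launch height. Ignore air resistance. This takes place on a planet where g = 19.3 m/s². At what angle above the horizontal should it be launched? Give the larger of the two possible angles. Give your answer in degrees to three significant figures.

67.1°

R = v₀² sin 2θ / g gives sin 2θ = gR/v₀² = 19.3·36.4/31.3² = 0.7171.
2θ = 45.81° or 180° − 45.81° = 134.2°, so θ = 22.91° or 67.09°.
The larger angle is 67.09°.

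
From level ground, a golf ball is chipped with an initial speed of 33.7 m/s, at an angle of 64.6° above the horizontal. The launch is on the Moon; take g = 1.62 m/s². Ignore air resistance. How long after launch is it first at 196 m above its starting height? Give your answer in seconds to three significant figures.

8.25 s

Components: vₓ = 33.70 cos 64.6° = 14.46 m/s, v_y0 = 33.70 sin 64.6° = 30.44 m/s.
Require v_y0 t − ½ g t² = 196, i.e. 0.8100 t² − 30.44 t + 196 = 0.
t = [30.44 ± √(30.44² − 2·1.62·196)] / 1.62 = (30.44 ± 17.08) / 1.62, so t = 8.249 s or t = 29.33 s.
The first (ascending) time is 8.249 s.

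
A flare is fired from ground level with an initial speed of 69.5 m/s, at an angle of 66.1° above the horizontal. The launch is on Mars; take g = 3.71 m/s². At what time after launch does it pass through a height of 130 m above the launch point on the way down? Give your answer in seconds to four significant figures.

32.07 s

Horizontal component vₓ = 69.50 cos 66.1° = 28.16 m/s; vertical v_y0 = 69.50 sin 66.1° = 63.54 m/s.
Require v_y0 t − ½ g t² = 130, i.e. 1.855 t² − 63.54 t + 130 = 0.
t = [63.54 ± √(63.54² − 2·3.71·130)] / 3.71 = (63.54 ± 55.43) / 3.71, so t = 2.185 s or t = 32.07 s.
The descending-branch root is 32.07 s.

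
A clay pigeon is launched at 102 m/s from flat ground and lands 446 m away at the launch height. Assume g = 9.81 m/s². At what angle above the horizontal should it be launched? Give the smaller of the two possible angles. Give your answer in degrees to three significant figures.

From R = (v₀²/g) sin 2θ: sin 2θ = 9.81 × 446 / 10404 = 0.4205.
2θ = 24.87° or 180° − 24.87° = 155.1°, so θ = 12.43° or 77.57°.
The smaller angle is 12.43°.

12.4°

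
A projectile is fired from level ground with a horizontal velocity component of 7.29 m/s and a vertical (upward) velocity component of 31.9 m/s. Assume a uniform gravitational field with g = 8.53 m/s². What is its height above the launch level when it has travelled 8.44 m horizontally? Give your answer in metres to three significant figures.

At x = 8.44 m, t = x/vₓ = 8.44/7.290 = 1.158 s.
Height: y = v_y0 t − ½ g t² = 31.90 × 1.158 − 4.265 × 1.158² = 36.93 − 5.717 = 31.22 m.

31.2 m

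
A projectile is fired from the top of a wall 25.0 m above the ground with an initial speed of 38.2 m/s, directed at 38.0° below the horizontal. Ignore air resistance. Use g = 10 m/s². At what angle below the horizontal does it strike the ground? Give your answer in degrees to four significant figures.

Horizontal component vₓ = 38.20 cos 38.0° = 30.10 m/s; vertical v_y0 = −23.52 m/s (downward).
Vertical motion (up positive, ground at y = 0): 5.000 t² − (−23.52) t − 25.0 = 0, so t = (−23.52 + √(23.52² + 2·10.0·25.0)) / 10.0 = (−23.52 + 32.45) / 10.0 = 0.8933 s.
At impact: v_y = v_y0 − g t = −32.45 m/s; vₓ = 30.10 m/s.
Angle below horizontal: arctan(|v_y|/vₓ) = arctan(32.45/30.10) = 47.15°.

47.15°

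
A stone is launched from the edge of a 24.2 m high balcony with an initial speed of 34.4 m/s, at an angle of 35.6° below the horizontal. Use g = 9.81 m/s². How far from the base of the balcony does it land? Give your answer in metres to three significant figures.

Horizontal component vₓ = 34.40 cos 35.6° = 27.97 m/s; vertical v_y0 = −20.03 m/s (downward).
With up positive and y = 0 at the ground: y(t) = 24.2 + (−20.03) t − 4.905 t². Setting y = 0 and taking the positive root: t = [−20.03 + √(20.03² + 2·9.81·24.2)] / 9.81 = (−20.03 + 29.59) / 9.81 = 0.9754 s.
Horizontal distance: R = vₓ t = 27.97 × 0.9754 = 27.28 m.

27.3 m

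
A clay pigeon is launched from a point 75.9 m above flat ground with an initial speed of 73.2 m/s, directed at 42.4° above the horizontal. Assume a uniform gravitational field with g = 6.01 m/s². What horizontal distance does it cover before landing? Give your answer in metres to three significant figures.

vₓ = 73.20 cos 42.4° = 54.05 m/s; v_y0 = 73.20 sin 42.4° = 49.36 m/s.
Vertical motion (up positive, ground at y = 0): 3.005 t² − (49.36) t − 75.9 = 0, so t = (49.36 + √(49.36² + 2·6.01·75.9)) / 6.01 = (49.36 + 57.87) / 6.01 = 17.84 s.
Horizontal distance: R = vₓ t = 54.05 × 17.84 = 964.4 m.

964 m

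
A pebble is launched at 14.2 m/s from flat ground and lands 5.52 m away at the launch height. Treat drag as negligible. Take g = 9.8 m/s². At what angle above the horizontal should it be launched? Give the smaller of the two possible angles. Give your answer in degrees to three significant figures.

From R = (v₀²/g) sin 2θ: sin 2θ = 9.80 × 5.52 / 201.64 = 0.2683.
2θ = 15.56° or 180° − 15.56° = 164.4°, so θ = 7.781° or 82.22°.
The smaller angle is 7.781°.

7.78°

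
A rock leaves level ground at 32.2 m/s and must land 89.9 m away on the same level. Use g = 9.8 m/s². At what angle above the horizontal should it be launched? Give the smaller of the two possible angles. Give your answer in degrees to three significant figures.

29.1°

R = v₀² sin 2θ / g gives sin 2θ = gR/v₀² = 9.80·89.9/32.2² = 0.8497.
2θ = 58.18° or 180° − 58.18° = 121.8°, so θ = 29.09° or 60.91°.
The smaller angle is 29.09°.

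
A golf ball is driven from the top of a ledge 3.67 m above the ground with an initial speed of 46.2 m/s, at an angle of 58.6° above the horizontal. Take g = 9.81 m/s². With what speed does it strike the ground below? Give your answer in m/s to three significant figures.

Resolve: vₓ = 46.20 cos 58.6° = 24.07 m/s and v_y0 = 46.20 sin 58.6° = 39.43 m/s.
The projectile lands when y = 3.67 + (39.43) t − ½·9.81·t² = 0. Positive root: t = (39.43 + √(39.43² + 2·9.81·3.67)) / 9.81 = (39.43 + 40.34) / 9.81 = 8.132 s.
Vertical velocity at impact: v_y = v_y0 − g t = 39.43 − 9.81 × 8.132 = −40.34 m/s.
Speed: |v| = √(vₓ² + v_y²) = √(24.07² + 40.34²) = 46.97 m/s.

47.0 m/s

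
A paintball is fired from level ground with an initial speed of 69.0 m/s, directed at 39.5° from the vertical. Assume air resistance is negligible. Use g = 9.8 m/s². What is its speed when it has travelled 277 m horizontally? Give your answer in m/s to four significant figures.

vₓ = 69.00 sin 39.5° = 43.89 m/s; v_y0 = 69.00 cos 39.5° = 53.24 m/s.
Time to reach x = 277 m: t = x/vₓ = 277/43.89 = 6.311 s.
Vertical velocity there: v_y = v_y0 − g t = 53.24 − 9.80 × 6.311 = −8.609 m/s.
Speed: √(vₓ² + v_y²) = √(43.89² + 8.609²) = 44.73 m/s.

44.73 m/s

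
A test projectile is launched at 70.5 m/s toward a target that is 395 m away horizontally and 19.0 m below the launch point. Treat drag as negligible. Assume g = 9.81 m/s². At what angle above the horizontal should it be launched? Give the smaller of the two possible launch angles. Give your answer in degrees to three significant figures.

Trajectory: y = x tanθ − g x² (1 + tan²θ)/(2v₀²). With x = 395, y = −19.0, v₀ = 70.5, g = 9.81:
154.0 tan²θ − 395 tanθ + (135.0) = 0.
tanθ = [395 ± √(395² − 4 × 154.0 × (135.0))] / (2 × 154.0) = (395 ± 270.0) / 308.0, giving tanθ = 0.4060 or 2.159.
θ = 22.09° or 65.15°; the smaller is 22.09°.

22.1°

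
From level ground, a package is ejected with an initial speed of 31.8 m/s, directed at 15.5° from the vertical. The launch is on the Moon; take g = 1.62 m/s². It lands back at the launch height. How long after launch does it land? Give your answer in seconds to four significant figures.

Components: vₓ = 31.80 sin 15.5° = 8.498 m/s, v_y0 = 31.80 cos 15.5° = 30.64 m/s.
Time of flight on level ground: T = 2 v_y0 / g = 2 × 30.64 / 1.62 = 37.83 s.

37.83 s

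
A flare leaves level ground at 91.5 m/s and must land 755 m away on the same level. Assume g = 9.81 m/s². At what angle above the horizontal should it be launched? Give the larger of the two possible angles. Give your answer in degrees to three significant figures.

From R = (v₀²/g) sin 2θ: sin 2θ = 9.81 × 755 / 8372.2 = 0.8847.
2θ = 62.21° or 180° − 62.21° = 117.8°, so θ = 31.10° or 58.90°.
The larger angle is 58.90°.

58.9°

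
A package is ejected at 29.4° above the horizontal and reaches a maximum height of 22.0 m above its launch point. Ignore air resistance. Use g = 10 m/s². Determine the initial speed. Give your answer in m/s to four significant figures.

At the peak v_y = 0, so v_y0 = √(2gH) = √(2 × 10.0 × 22.0) = 20.98 m/s.
v_y0 = v₀ sin θ ⇒ v₀ = 20.98 / sin 29.4° = 42.73 m/s.

42.73 m/s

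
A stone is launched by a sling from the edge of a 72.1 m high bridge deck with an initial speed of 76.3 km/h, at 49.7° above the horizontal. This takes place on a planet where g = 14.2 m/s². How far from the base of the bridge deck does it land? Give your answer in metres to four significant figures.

61.99 m

Convert: 76.3 km/h = 76.3/3.6 = 21.19 m/s.
Horizontal component vₓ = 21.19 cos 49.7° = 13.71 m/s; vertical v_y0 = 21.19 sin 49.7° = 16.16 m/s.
With up positive and y = 0 at the ground: y(t) = 72.1 + (16.16) t − 7.100 t². Setting y = 0 and taking the positive root: t = [16.16 + √(16.16² + 2·14.2·72.1)] / 14.2 = (16.16 + 48.05) / 14.2 = 4.522 s.
Horizontal distance: R = vₓ t = 13.71 × 4.522 = 61.99 m.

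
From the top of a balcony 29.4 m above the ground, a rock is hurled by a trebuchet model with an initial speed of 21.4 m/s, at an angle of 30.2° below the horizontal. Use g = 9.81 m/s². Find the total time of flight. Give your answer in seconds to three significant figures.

Components: vₓ = 21.40 cos 30.2° = 18.50 m/s, v_y0 = −10.76 m/s (downward).
Vertical motion (up positive, ground at y = 0): 4.905 t² − (−10.76) t − 29.4 = 0, so t = (−10.76 + √(10.76² + 2·9.81·29.4)) / 9.81 = (−10.76 + 26.32) / 9.81 = 1.586 s.

1.59 s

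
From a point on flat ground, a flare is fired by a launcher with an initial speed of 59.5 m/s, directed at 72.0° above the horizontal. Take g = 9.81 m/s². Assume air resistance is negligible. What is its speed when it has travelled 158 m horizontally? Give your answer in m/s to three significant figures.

33.3 m/s

vₓ = 59.50 cos 72.0° = 18.39 m/s; v_y0 = 59.50 sin 72.0° = 56.59 m/s.
At x = 158 m, t = x/vₓ = 158/18.39 = 8.593 s.
Vertical velocity there: v_y = v_y0 − g t = 56.59 − 9.81 × 8.593 = −27.71 m/s.
Speed: √(vₓ² + v_y²) = √(18.39² + 27.71²) = 33.26 m/s.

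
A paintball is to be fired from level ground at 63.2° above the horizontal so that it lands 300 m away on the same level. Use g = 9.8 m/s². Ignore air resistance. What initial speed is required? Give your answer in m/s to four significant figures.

Level-ground range: R = v₀² sin(2θ)/g, so v₀ = √(gR / sin 2θ).
v₀ = √(9.80 × 300 / sin 126.4°) = √(2940 / 0.8049) = √3652.7 = 60.44 m/s.

60.44 m/s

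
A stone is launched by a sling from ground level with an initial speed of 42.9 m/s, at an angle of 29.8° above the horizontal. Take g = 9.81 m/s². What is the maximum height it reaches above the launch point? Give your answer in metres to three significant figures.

23.2 m

Resolve: vₓ = 42.90 cos 29.8° = 37.23 m/s and v_y0 = 42.90 sin 29.8° = 21.32 m/s.
Maximum height: H = v_y0² / (2g) = 21.32² / (2 × 9.81) = 23.17 m.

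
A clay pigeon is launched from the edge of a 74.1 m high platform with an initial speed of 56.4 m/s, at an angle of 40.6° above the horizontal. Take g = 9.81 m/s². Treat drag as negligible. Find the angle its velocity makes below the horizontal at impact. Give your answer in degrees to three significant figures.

vₓ = 56.40 cos 40.6° = 42.82 m/s; v_y0 = 56.40 sin 40.6° = 36.70 m/s.
Vertical motion (up positive, ground at y = 0): 4.905 t² − (36.70) t − 74.1 = 0, so t = (36.70 + √(36.70² + 2·9.81·74.1)) / 9.81 = (36.70 + 52.92) / 9.81 = 9.136 s.
At impact: v_y = v_y0 − g t = −52.92 m/s; vₓ = 42.82 m/s.
Angle below horizontal: arctan(|v_y|/vₓ) = arctan(52.92/42.82) = 51.02°.

51.0°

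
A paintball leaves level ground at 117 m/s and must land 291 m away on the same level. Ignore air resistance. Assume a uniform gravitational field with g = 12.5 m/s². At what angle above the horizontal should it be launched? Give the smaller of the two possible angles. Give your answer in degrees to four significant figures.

7.705°

R = v₀² sin 2θ / g gives sin 2θ = gR/v₀² = 12.5·291/117² = 0.2657.
2θ = 15.41° or 180° − 15.41° = 164.6°, so θ = 7.705° or 82.30°.
The smaller angle is 7.705°.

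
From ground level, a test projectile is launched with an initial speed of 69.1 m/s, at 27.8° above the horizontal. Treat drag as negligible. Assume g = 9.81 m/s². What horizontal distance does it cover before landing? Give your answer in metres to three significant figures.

Resolve: vₓ = 69.10 cos 27.8° = 61.12 m/s and v_y0 = 69.10 sin 27.8° = 32.23 m/s.
Flight time T = 2 v_y0 / g = 6.570 s.
Range: R = vₓ T = 61.12 × 6.570 = 401.6 m.

402 m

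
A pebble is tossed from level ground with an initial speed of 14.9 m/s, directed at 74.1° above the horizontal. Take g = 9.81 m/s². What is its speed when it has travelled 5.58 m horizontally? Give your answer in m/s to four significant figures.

4.184 m/s

Resolve: vₓ = 14.90 cos 74.1° = 4.082 m/s and v_y0 = 14.90 sin 74.1° = 14.33 m/s.
Time to reach x = 5.58 m: t = x/vₓ = 5.58/4.082 = 1.367 s.
Vertical velocity there: v_y = v_y0 − g t = 14.33 − 9.81 × 1.367 = 0.9199 m/s.
Speed: √(vₓ² + v_y²) = √(4.082² + 0.9199²) = 4.184 m/s.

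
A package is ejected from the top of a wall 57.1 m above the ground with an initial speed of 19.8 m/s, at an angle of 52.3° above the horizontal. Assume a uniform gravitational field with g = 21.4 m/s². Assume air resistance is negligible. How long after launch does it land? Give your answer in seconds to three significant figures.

3.16 s

vₓ = 19.80 cos 52.3° = 12.11 m/s; v_y0 = 19.80 sin 52.3° = 15.67 m/s.
Vertical motion (up positive, ground at y = 0): 10.70 t² − (15.67) t − 57.1 = 0, so t = (15.67 + √(15.67² + 2·21.4·57.1)) / 21.4 = (15.67 + 51.86) / 21.4 = 3.155 s.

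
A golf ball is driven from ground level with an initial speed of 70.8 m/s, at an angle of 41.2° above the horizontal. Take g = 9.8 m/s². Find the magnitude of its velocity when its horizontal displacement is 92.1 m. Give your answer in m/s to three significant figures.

61.0 m/s

Resolve: vₓ = 70.80 cos 41.2° = 53.27 m/s and v_y0 = 70.80 sin 41.2° = 46.64 m/s.
Time to reach x = 92.1 m: t = x/vₓ = 92.1/53.27 = 1.729 s.
Vertical velocity there: v_y = v_y0 − g t = 46.64 − 9.80 × 1.729 = 29.69 m/s.
Speed: √(vₓ² + v_y²) = √(53.27² + 29.69²) = 60.99 m/s.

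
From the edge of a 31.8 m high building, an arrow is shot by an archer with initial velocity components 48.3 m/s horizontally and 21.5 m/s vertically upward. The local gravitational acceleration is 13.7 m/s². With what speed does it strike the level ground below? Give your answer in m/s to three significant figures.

60.6 m/s

With up positive and y = 0 at the ground: y(t) = 31.8 + (21.50) t − 6.850 t². Setting y = 0 and taking the positive root: t = [21.50 + √(21.50² + 2·13.7·31.8)] / 13.7 = (21.50 + 36.52) / 13.7 = 4.235 s.
Vertical velocity at impact: v_y = v_y0 − g t = 21.50 − 13.7 × 4.235 = −36.52 m/s.
Speed: |v| = √(vₓ² + v_y²) = √(48.30² + 36.52²) = 60.55 m/s.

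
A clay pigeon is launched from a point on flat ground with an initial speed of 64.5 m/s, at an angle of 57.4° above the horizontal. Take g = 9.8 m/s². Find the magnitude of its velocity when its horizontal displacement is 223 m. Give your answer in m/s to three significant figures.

35.8 m/s

vₓ = 64.50 cos 57.4° = 34.75 m/s; v_y0 = 64.50 sin 57.4° = 54.34 m/s.
At x = 223 m, t = x/vₓ = 223/34.75 = 6.417 s.
Vertical velocity there: v_y = v_y0 − g t = 54.34 − 9.80 × 6.417 = −8.550 m/s.
Speed: √(vₓ² + v_y²) = √(34.75² + 8.550²) = 35.79 m/s.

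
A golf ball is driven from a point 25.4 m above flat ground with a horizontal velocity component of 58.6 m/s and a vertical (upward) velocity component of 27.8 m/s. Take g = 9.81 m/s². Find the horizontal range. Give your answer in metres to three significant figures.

Vertical motion (up positive, ground at y = 0): 4.905 t² − (27.80) t − 25.4 = 0, so t = (27.80 + √(27.80² + 2·9.81·25.4)) / 9.81 = (27.80 + 35.65) / 9.81 = 6.468 s.
Horizontal distance: R = vₓ t = 58.60 × 6.468 = 379.0 m.

379 m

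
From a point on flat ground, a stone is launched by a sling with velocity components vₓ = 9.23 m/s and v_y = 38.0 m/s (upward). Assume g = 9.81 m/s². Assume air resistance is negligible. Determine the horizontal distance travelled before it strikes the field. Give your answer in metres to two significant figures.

72 m

Time aloft: T = 2 v_y0 / g = 2 × 38.00 / 9.81 = 7.747 s.
Horizontal distance R = vₓ T = 9.230 × 7.747 = 71.51 m.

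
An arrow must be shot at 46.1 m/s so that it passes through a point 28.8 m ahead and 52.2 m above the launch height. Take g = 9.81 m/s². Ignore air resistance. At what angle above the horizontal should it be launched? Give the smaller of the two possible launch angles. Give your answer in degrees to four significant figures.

65.57°

Trajectory: y = x tanθ − g x² (1 + tan²θ)/(2v₀²). With x = 28.8, y = 52.2, v₀ = 46.1, g = 9.81:
1.914 tan²θ − 28.8 tanθ + (54.11) = 0.
tanθ = [28.8 ± √(28.8² − 4 × 1.914 × (54.11))] / (2 × 1.914) = (28.8 ± 20.37) / 3.829, giving tanθ = 2.201 or 12.84.
θ = 65.57° or 85.55°; the smaller is 65.57°.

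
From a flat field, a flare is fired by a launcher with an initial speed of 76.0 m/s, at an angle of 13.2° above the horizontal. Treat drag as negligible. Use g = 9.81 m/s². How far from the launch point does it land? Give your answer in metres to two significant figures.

Resolve: vₓ = 76.00 cos 13.2° = 73.99 m/s and v_y0 = 76.00 sin 13.2° = 17.35 m/s.
Flight time T = 2 v_y0 / g = 3.538 s.
Horizontal distance R = vₓ T = 73.99 × 3.538 = 261.8 m.

260 m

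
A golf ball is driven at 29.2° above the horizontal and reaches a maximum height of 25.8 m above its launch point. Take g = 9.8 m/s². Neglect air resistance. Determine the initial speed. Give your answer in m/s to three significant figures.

At the peak v_y = 0, so v_y0 = √(2gH) = √(2 × 9.80 × 25.8) = 22.49 m/s.
v_y0 = v₀ sin θ ⇒ v₀ = 22.49 / sin 29.2° = 46.09 m/s.

46.1 m/s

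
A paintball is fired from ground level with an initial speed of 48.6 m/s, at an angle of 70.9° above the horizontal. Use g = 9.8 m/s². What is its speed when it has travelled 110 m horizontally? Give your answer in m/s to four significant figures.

27.03 m/s

Components: vₓ = 48.60 cos 70.9° = 15.90 m/s, v_y0 = 48.60 sin 70.9° = 45.92 m/s.
Time to reach x = 110 m: t = x/vₓ = 110/15.90 = 6.917 s.
Vertical velocity there: v_y = v_y0 − g t = 45.92 − 9.80 × 6.917 = −21.86 m/s.
Speed: √(vₓ² + v_y²) = √(15.90² + 21.86²) = 27.03 m/s.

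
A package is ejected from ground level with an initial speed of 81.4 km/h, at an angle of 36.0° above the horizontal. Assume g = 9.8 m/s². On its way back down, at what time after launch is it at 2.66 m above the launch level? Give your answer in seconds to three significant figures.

Convert: 81.4 km/h = 81.4/3.6 = 22.61 m/s.
Horizontal component vₓ = 22.61 cos 36.0° = 18.29 m/s; vertical v_y0 = 22.61 sin 36.0° = 13.29 m/s.
Require v_y0 t − ½ g t² = 2.66, i.e. 4.900 t² − 13.29 t + 2.66 = 0.
t = [13.29 ± √(13.29² − 2·9.80·2.66)] / 9.80 = (13.29 ± 11.16) / 9.80, so t = 0.2176 s or t = 2.495 s.
The descending-branch root is 2.495 s.

2.49 s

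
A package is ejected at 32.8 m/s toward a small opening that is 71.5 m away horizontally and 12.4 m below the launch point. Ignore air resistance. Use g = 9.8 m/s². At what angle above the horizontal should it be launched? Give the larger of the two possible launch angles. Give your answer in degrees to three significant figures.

71.0°

Trajectory: y = x tanθ − g x² (1 + tan²θ)/(2v₀²). With x = 71.5, y = −12.4, v₀ = 32.8, g = 9.80:
23.28 tan²θ − 71.5 tanθ + (10.88) = 0.
tanθ = [71.5 ± √(71.5² − 4 × 23.28 × (10.88))] / (2 × 23.28) = (71.5 ± 64.02) / 46.57, giving tanθ = 0.1606 or 2.910.
θ = 9.125° or 71.04°; the larger is 71.04°.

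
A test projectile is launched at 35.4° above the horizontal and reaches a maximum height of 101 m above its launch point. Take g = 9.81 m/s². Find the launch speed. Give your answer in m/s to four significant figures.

76.85 m/s

At the peak v_y = 0, so v_y0 = √(2gH) = √(2 × 9.81 × 101) = 44.52 m/s.
v_y0 = v₀ sin θ ⇒ v₀ = 44.52 / sin 35.4° = 76.85 m/s.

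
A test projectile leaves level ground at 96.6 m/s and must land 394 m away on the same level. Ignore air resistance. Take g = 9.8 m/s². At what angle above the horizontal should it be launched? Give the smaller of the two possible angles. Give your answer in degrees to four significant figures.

12.22°

R = v₀² sin 2θ / g gives sin 2θ = gR/v₀² = 9.80·394/96.6² = 0.4138.
2θ = 24.44° or 180° − 24.44° = 155.6°, so θ = 12.22° or 77.78°.
The smaller angle is 12.22°.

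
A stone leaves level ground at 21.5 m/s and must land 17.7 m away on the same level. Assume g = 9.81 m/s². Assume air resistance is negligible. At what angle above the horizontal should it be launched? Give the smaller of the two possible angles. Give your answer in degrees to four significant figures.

R = v₀² sin 2θ / g gives sin 2θ = gR/v₀² = 9.81·17.7/21.5² = 0.3756.
2θ = 22.06° or 180° − 22.06° = 157.9°, so θ = 11.03° or 78.97°.
The smaller angle is 11.03°.

11.03°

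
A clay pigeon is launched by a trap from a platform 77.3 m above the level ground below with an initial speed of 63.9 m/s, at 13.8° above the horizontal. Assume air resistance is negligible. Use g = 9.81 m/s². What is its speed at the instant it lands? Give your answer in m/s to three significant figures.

vₓ = 63.90 cos 13.8° = 62.06 m/s; v_y0 = 63.90 sin 13.8° = 15.24 m/s.
The projectile lands when y = 77.3 + (15.24) t − ½·9.81·t² = 0. Positive root: t = (15.24 + √(15.24² + 2·9.81·77.3)) / 9.81 = (15.24 + 41.82) / 9.81 = 5.817 s.
Vertical velocity at impact: v_y = v_y0 − g t = 15.24 − 9.81 × 5.817 = −41.82 m/s.
Speed: |v| = √(vₓ² + v_y²) = √(62.06² + 41.82²) = 74.83 m/s.

74.8 m/s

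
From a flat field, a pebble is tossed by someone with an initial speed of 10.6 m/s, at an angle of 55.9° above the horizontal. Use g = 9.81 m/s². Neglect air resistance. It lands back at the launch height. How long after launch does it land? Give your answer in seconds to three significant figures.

Components: vₓ = 10.60 cos 55.9° = 5.943 m/s, v_y0 = 10.60 sin 55.9° = 8.777 m/s.
It returns to y = 0 when t = 2 v_y0 / g = 2(8.777)/9.81 = 1.789 s.

1.79 s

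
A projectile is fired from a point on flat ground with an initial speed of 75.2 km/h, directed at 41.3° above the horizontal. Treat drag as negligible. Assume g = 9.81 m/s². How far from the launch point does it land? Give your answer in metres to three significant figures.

44.1 m

Convert: 75.2 km/h = 75.2/3.6 = 20.89 m/s.
Resolve: vₓ = 20.89 cos 41.3° = 15.69 m/s and v_y0 = 20.89 sin 41.3° = 13.79 m/s.
Time aloft: T = 2 v_y0 / g = 2 × 13.79 / 9.81 = 2.811 s.
Horizontal distance R = vₓ T = 15.69 × 2.811 = 44.11 m.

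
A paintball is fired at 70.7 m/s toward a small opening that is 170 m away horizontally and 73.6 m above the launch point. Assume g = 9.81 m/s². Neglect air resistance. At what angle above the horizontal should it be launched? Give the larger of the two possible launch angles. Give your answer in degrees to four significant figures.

79.35°

Trajectory: y = x tanθ − g x² (1 + tan²θ)/(2v₀²). With x = 170, y = 73.6, v₀ = 70.7, g = 9.81:
28.36 tan²θ − 170 tanθ + (102.0) = 0.
tanθ = [170 ± √(170² − 4 × 28.36 × (102.0))] / (2 × 28.36) = (170 ± 131.7) / 56.72, giving tanθ = 0.6760 or 5.318.
θ = 34.06° or 79.35°; the larger is 79.35°.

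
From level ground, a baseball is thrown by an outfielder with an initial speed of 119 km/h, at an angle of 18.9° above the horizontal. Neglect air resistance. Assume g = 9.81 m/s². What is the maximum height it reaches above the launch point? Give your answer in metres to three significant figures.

5.84 m

Convert: 119 km/h = 119/3.6 = 33.06 m/s.
vₓ = 33.06 cos 18.9° = 31.27 m/s; v_y0 = 33.06 sin 18.9° = 10.71 m/s.
Peak height H = v_y0² / (2g) = 114.65 / 19.62 = 5.843 m.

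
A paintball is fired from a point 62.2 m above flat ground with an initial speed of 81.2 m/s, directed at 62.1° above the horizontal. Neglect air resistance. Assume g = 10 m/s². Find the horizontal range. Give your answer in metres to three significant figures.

576 m

Components: vₓ = 81.20 cos 62.1° = 38.00 m/s, v_y0 = 81.20 sin 62.1° = 71.76 m/s.
With up positive and y = 0 at the ground: y(t) = 62.2 + (71.76) t − 5.000 t². Setting y = 0 and taking the positive root: t = [71.76 + √(71.76² + 2·10.0·62.2)] / 10.0 = (71.76 + 79.96) / 10.0 = 15.17 s.
Horizontal distance: R = vₓ t = 38.00 × 15.17 = 576.5 m.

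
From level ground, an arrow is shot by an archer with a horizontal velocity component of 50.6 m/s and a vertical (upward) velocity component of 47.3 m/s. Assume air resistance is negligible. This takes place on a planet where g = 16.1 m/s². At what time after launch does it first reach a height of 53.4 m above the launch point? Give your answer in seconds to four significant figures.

1.525 s

Height y(t) = 47.30 t − 8.050 t² = 53.4 gives 8.050 t² − 47.30 t + 53.4 = 0.
t = [47.30 ± √(47.30² − 2·16.1·53.4)] / 16.1 = (47.30 ± 22.76) / 16.1, so t = 1.525 s or t = 4.351 s.
The first (ascending) time is 1.525 s.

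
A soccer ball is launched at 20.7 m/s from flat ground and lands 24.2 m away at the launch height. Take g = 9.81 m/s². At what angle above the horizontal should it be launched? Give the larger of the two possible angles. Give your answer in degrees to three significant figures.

73.2°

R = v₀² sin 2θ / g gives sin 2θ = gR/v₀² = 9.81·24.2/20.7² = 0.5540.
2θ = 33.64° or 180° − 33.64° = 146.4°, so θ = 16.82° or 73.18°.
The larger angle is 73.18°.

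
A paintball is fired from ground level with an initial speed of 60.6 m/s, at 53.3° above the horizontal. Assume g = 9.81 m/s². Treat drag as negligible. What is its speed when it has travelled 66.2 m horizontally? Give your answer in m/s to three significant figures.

47.4 m/s

vₓ = 60.60 cos 53.3° = 36.22 m/s; v_y0 = 60.60 sin 53.3° = 48.59 m/s.
x = vₓ t ⇒ t = 66.2/36.22 = 1.828 s.
Vertical velocity there: v_y = v_y0 − g t = 48.59 − 9.81 × 1.828 = 30.66 m/s.
Speed: √(vₓ² + v_y²) = √(36.22² + 30.66²) = 47.45 m/s.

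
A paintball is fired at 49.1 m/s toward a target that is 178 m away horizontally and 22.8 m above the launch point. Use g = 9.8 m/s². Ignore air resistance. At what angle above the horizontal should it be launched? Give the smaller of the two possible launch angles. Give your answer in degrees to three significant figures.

Trajectory: y = x tanθ − g x² (1 + tan²θ)/(2v₀²). With x = 178, y = 22.8, v₀ = 49.1, g = 9.80:
64.40 tan²θ − 178 tanθ + (87.20) = 0.
tanθ = [178 ± √(178² − 4 × 64.40 × (87.20))] / (2 × 64.40) = (178 ± 96.03) / 128.8, giving tanθ = 0.6364 or 2.128.
θ = 32.47° or 64.83°; the smaller is 32.47°.

32.5°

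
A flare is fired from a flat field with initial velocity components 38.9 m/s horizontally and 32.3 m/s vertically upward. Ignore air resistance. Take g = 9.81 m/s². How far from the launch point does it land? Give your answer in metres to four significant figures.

Time aloft: T = 2 v_y0 / g = 2 × 32.30 / 9.81 = 6.585 s.
Range: R = vₓ T = 38.90 × 6.585 = 256.2 m.

256.2 m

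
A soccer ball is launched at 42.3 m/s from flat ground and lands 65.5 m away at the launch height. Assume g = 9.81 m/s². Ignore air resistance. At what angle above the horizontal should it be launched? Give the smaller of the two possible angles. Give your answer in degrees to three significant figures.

10.5°

R = v₀² sin 2θ / g gives sin 2θ = gR/v₀² = 9.81·65.5/42.3² = 0.3591.
2θ = 21.05° or 180° − 21.05° = 159.0°, so θ = 10.52° or 79.48°.
The smaller angle is 10.52°.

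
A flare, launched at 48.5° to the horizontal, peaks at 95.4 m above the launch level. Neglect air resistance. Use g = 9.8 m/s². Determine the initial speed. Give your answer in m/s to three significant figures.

At the peak v_y = 0, so v_y0 = √(2gH) = √(2 × 9.80 × 95.4) = 43.24 m/s.
v_y0 = v₀ sin θ ⇒ v₀ = 43.24 / sin 48.5° = 57.74 m/s.

57.7 m/s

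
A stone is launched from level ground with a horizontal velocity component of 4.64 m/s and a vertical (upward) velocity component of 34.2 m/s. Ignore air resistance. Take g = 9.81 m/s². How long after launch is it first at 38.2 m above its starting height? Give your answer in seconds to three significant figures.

Require v_y0 t − ½ g t² = 38.2, i.e. 4.905 t² − 34.20 t + 38.2 = 0.
t = [34.20 ± √(34.20² − 2·9.81·38.2)] / 9.81 = (34.20 ± 20.50) / 9.81, so t = 1.397 s or t = 5.576 s.
The first (ascending) time is 1.397 s.

1.40 s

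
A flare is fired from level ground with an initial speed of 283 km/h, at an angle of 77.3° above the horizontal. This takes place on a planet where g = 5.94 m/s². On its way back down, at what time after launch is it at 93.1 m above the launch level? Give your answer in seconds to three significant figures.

24.5 s

Convert: 283 km/h = 283/3.6 = 78.61 m/s.
Horizontal component vₓ = 78.61 cos 77.3° = 17.28 m/s; vertical v_y0 = 78.61 sin 77.3° = 76.69 m/s.
Require v_y0 t − ½ g t² = 93.1, i.e. 2.970 t² − 76.69 t + 93.1 = 0.
t = [76.69 ± √(76.69² − 2·5.94·93.1)] / 5.94 = (76.69 ± 69.10) / 5.94, so t = 1.277 s or t = 24.54 s.
The descending-branch root is 24.54 s.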